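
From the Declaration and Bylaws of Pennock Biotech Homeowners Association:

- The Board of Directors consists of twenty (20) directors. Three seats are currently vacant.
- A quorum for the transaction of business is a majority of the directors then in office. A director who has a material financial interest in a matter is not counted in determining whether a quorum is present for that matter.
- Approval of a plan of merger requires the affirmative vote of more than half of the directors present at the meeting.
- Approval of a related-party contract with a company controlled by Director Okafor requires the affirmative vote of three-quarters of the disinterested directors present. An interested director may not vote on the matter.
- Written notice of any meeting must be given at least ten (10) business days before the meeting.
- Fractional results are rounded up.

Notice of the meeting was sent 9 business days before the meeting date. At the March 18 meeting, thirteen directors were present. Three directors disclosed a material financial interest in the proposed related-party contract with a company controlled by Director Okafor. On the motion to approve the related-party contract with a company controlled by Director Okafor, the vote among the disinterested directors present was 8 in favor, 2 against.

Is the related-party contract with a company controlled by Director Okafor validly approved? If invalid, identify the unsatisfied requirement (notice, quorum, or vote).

Notice: 9 business days given; 10 required (9 < 10). Not satisfied.
Quorum: 13 present, but the 3 interested directors do not count, leaving 10. Quorum is 9. Satisfied.
Vote: the related-party contract with a company controlled by Director Okafor requires three-fourths of the disinterested directors present (13 − 3 = 10). 3/4 of 10 = 7.50, rounded up to 8, so 8 affirmative votes are needed; 8 voted in favor. Satisfied.

Invalid — notice requirement not satisfied.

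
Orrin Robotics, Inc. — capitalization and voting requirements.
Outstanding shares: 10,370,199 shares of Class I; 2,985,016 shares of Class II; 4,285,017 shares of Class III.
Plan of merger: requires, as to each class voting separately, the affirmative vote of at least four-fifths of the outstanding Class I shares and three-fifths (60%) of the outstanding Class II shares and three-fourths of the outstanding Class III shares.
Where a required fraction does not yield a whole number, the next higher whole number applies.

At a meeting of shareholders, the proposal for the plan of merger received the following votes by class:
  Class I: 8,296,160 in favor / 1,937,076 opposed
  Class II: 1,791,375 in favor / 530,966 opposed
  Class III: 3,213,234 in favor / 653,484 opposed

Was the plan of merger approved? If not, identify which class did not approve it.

Class I: 4/5 of 10370199 = 8296159.20, rounded up to 8296160; 8,296,160 required, 8,296,160 in favor — approved.
Class II: 3/5 of 2985016 = 1791009.60, rounded up to 1791010; 1,791,010 required, 1,791,375 in favor — approved.
Class III: 3/4 of 4285017 = 3213762.75, rounded up to 3213763; 3,213,763 required, 3,213,234 in favor — not approved.

Not approved — the Class III shares did not give the required vote.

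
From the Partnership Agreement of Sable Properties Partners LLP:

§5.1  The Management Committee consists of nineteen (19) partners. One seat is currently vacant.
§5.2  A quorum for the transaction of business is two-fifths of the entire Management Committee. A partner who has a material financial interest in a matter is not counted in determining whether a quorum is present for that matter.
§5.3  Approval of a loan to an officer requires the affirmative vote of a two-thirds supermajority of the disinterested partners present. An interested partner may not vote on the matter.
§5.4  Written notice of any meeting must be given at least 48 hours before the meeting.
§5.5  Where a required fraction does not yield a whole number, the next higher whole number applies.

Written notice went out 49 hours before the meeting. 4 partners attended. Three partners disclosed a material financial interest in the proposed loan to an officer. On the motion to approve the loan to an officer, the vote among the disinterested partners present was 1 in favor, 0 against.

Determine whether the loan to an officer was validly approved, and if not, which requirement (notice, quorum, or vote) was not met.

Invalid — quorum requirement not satisfied.

Notice: 49 hours given; 48 required (49 ≥ 48). Satisfied.
Quorum: 4 present, but the 3 interested partners do not count, leaving 1. Quorum is 8. Not satisfied.
Vote: the loan to an officer requires two-thirds of the disinterested partners present (4 − 3 = 1). 2/3 of 1 = 0.67, rounded up to 1, so 1 affirmative vote is needed; 1 voted in favor. Satisfied. (Moot — without a quorum no business can be validly transacted.)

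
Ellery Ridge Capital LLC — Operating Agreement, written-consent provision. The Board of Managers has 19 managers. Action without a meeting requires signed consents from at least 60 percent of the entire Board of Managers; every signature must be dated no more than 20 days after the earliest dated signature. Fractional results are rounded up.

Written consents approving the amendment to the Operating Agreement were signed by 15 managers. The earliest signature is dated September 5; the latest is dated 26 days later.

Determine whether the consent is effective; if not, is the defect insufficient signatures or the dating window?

Signatures required: at least 60 percent of 19 — 3/5 of 19 = 11.40, rounded up to 12, so 12 needed; 15 signed. Sufficient.
Dating window: the latest signature is 26 days after the earliest; the limit is 20 days. Outside the window.

Not effective — dating-window requirement not satisfied.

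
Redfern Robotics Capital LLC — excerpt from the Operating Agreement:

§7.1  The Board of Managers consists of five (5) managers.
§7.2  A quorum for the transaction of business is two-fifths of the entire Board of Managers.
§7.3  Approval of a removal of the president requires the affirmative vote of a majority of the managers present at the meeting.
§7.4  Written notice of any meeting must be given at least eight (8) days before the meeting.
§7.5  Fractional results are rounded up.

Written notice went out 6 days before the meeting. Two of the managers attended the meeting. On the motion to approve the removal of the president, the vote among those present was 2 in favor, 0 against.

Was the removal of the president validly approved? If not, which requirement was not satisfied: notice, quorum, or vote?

Invalid — notice requirement not satisfied.

Notice: 6 days given; 8 required (6 < 8). Not satisfied.
Quorum: 2 present; quorum is 2. Satisfied.
Vote: the removal of the president requires a majority of the managers present (2). A majority of 2 is 2, so 2 affirmative votes are needed; 2 voted in favor. Satisfied.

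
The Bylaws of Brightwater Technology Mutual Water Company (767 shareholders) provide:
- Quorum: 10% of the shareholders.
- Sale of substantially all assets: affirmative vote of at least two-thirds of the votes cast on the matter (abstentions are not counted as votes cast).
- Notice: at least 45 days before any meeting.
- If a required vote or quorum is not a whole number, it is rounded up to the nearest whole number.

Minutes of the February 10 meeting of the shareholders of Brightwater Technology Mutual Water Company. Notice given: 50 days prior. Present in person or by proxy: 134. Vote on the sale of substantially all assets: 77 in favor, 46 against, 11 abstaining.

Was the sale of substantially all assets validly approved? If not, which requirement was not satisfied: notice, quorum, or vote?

Notice: 50 days given; 45 required. Satisfied.
Quorum: 10% of 767 = 76.70, rounded up to 77; 134 present. Satisfied.
Vote: requires two-thirds of the votes cast (134 − 11 abstaining = 123); 2/3 of 123 = 82, so 82 needed; 77 in favor. Not satisfied.

Invalid — vote requirement not satisfied.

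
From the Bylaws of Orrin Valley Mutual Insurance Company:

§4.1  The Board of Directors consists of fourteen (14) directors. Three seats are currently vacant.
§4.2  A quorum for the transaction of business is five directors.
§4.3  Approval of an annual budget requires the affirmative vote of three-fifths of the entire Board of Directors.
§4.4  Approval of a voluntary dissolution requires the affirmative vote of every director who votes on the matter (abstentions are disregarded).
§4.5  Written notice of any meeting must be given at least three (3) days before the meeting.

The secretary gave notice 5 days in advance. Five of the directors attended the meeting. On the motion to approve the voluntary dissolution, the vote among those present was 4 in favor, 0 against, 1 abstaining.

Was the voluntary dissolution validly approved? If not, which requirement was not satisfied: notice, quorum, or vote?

Notice: 5 days given; 3 required (5 ≥ 3). Satisfied.
Quorum: 5 present; quorum is 5. Satisfied.
Vote: the voluntary dissolution requires the unanimous vote of the votes cast (5 present − 1 abstaining = 4). Unanimous means all 4, so 4 affirmative votes are needed; 4 voted in favor. Satisfied.

Valid — all requirements satisfied.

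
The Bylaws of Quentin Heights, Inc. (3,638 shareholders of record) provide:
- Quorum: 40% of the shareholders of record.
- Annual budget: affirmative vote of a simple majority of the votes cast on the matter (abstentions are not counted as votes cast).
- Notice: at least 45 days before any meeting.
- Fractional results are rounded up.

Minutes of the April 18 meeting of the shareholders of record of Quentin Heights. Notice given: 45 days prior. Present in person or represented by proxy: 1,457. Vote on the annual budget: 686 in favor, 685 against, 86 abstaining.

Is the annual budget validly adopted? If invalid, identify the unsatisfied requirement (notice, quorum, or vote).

Notice: 45 days given; 45 required. Satisfied.
Quorum: 40% of 3,638 = 1,455.20, rounded up to 1,456; 1,457 present. Satisfied.
Vote: requires a majority of the votes cast (1,457 − 86 abstaining = 1,371); a majority of 1371 is 686, so 686 needed; 686 in favor. Satisfied.

Valid — all requirements satisfied.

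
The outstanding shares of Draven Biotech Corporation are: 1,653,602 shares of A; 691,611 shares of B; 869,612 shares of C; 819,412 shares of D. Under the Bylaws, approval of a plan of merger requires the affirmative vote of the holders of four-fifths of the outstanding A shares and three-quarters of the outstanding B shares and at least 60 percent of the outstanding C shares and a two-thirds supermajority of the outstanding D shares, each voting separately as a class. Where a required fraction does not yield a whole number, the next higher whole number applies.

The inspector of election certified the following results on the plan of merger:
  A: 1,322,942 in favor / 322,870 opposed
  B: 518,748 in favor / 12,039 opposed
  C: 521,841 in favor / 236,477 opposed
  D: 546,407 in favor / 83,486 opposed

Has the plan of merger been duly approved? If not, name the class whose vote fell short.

A: 4/5 of 1653602 = 1322881.60, rounded up to 1322882; 1,322,882 required, 1,322,942 in favor — approved.
B: 3/4 of 691611 = 518708.25, rounded up to 518709; 518,709 required, 518,748 in favor — approved.
C: 3/5 of 869612 = 521767.20, rounded up to 521768; 521,768 required, 521,841 in favor — approved.
D: 2/3 of 819412 = 546274.67, rounded up to 546275; 546,275 required, 546,407 in favor — approved.

Approved — every class gave the required vote.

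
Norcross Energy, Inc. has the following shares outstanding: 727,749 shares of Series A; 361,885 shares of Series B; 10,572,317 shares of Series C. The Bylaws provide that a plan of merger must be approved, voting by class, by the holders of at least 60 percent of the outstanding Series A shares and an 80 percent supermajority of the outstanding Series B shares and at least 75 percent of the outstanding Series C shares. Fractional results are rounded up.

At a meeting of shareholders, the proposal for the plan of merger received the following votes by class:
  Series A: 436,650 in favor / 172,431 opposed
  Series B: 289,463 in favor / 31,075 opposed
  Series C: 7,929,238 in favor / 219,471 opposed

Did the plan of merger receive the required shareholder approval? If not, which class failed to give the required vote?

Not approved — the Series B shares did not give the required vote.

Series A: 3/5 of 727749 = 436649.40, rounded up to 436650; 436,650 required, 436,650 in favor — approved.
Series B: 4/5 of 361885 = 289508; 289,508 required, 289,463 in favor — not approved.
Series C: 3/4 of 10572317 = 7929237.75, rounded up to 7929238; 7,929,238 required, 7,929,238 in favor — approved.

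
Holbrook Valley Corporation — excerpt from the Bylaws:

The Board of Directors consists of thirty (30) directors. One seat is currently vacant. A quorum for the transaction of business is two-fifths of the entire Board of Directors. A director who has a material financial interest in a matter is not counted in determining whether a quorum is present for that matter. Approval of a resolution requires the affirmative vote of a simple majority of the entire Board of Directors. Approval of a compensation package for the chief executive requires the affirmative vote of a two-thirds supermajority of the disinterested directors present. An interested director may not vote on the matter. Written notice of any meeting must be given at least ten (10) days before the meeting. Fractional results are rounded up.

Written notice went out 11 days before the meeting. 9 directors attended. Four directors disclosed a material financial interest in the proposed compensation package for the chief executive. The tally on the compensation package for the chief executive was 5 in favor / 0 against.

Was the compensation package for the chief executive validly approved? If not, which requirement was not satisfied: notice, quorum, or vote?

Notice: 11 days given; 10 required (11 ≥ 10). Satisfied.
Quorum: 9 present, but the 4 interested directors do not count, leaving 5. Quorum is 12. Not satisfied.
Vote: the compensation package for the chief executive requires two-thirds of the disinterested directors present (9 − 4 = 5). 2/3 of 5 = 3.33, rounded up to 4, so 4 affirmative votes are needed; 5 voted in favor. Satisfied. (Moot — without a quorum no business can be validly transacted.)

Invalid — quorum requirement not satisfied.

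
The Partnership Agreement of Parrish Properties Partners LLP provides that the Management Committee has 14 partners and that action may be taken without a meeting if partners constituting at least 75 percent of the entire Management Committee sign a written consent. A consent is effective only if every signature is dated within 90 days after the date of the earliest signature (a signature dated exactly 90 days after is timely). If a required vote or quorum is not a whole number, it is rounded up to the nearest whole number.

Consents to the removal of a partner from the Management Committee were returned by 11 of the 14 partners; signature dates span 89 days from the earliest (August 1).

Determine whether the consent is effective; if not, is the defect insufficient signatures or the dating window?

Signatures required: at least 75 percent of 14 — 3/4 of 14 = 10.50, rounded up to 11, so 11 needed; 11 signed. Sufficient.
Dating window: the latest signature is 89 days after the earliest; the limit is 90 days. Within the window.

Effective — both the signature and dating-window requirements are satisfied.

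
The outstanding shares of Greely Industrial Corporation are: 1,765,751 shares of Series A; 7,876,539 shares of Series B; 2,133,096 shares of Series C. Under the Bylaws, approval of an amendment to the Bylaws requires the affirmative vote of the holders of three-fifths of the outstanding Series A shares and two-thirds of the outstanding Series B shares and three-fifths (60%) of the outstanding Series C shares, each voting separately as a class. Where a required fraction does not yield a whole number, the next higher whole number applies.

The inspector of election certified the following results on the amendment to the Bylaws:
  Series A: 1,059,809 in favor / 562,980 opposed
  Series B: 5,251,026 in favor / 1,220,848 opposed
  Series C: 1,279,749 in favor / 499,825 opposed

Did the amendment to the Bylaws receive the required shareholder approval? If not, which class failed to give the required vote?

Series A: 3/5 of 1765751 = 1059450.60, rounded up to 1059451; 1,059,451 required, 1,059,809 in favor — approved.
Series B: 2/3 of 7876539 = 5251026; 5,251,026 required, 5,251,026 in favor — approved.
Series C: 3/5 of 2133096 = 1279857.60, rounded up to 1279858; 1,279,858 required, 1,279,749 in favor — not approved.

Not approved — the Series C shares did not give the required vote.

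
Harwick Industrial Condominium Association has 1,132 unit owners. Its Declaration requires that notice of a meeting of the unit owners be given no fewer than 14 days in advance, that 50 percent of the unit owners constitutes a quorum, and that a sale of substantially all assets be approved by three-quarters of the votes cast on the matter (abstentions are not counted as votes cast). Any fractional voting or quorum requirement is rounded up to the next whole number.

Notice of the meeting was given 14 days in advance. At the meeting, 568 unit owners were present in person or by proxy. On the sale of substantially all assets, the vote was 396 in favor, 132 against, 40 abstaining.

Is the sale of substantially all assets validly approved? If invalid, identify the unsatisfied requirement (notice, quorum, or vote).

Valid — all requirements satisfied.

Notice: 14 days given; 14 required. Satisfied.
Quorum: 50% of 1,132 = 566; 568 present. Satisfied.
Vote: requires three-fourths of the votes cast (568 − 40 abstaining = 528); 3/4 of 528 = 396, so 396 needed; 396 in favor. Satisfied.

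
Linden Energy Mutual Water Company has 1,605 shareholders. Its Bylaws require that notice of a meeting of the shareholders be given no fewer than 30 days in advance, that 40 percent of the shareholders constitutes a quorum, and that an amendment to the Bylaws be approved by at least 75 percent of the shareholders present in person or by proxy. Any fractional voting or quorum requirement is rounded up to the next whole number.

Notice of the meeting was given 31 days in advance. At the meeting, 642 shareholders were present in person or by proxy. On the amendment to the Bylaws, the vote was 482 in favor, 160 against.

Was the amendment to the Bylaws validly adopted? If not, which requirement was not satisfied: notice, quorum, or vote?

Notice: 31 days given; 30 required. Satisfied.
Quorum: 40% of 1,605 = 642; 642 present. Satisfied.
Vote: requires three-fourths of those present (642); 3/4 of 642 = 481.50, rounded up to 482, so 482 needed; 482 in favor. Satisfied.

Valid — all requirements satisfied.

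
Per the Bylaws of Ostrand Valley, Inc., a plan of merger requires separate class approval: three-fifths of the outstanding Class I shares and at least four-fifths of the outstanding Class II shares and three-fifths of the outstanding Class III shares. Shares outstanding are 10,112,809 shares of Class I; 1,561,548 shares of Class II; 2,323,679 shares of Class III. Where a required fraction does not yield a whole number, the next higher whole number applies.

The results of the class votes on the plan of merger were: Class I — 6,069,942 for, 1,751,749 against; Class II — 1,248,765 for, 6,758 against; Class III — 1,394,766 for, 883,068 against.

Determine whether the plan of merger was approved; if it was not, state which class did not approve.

Class I: 3/5 of 10112809 = 6067685.40, rounded up to 6067686; 6,067,686 required, 6,069,942 in favor — approved.
Class II: 4/5 of 1561548 = 1249238.40, rounded up to 1249239; 1,249,239 required, 1,248,765 in favor — not approved.
Class III: 3/5 of 2323679 = 1394207.40, rounded up to 1394208; 1,394,208 required, 1,394,766 in favor — approved.

Not approved — the Class II shares did not give the required vote.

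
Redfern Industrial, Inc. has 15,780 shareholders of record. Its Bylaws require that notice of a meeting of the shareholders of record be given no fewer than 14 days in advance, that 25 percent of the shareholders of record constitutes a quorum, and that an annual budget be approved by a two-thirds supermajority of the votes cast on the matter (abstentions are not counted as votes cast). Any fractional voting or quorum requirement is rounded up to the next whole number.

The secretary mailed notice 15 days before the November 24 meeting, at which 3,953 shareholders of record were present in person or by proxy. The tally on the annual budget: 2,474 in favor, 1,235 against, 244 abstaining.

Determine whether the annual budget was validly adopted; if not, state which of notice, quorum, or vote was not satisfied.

Valid — all requirements satisfied.

Notice: 15 days given; 14 required. Satisfied.
Quorum: 25% of 15,780 = 3,945; 3,953 present. Satisfied.
Vote: requires two-thirds of the votes cast (3,953 − 244 abstaining = 3,709); 2/3 of 3709 = 2472.67, rounded up to 2473, so 2,473 needed; 2,474 in favor. Satisfied.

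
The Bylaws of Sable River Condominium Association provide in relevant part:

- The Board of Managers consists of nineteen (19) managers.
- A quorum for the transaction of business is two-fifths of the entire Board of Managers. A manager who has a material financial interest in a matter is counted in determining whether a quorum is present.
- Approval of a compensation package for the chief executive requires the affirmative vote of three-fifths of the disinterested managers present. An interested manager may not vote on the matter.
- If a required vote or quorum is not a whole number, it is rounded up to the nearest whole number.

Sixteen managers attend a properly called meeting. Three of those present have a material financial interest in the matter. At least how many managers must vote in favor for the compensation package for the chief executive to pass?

The compensation package for the chief executive requires three-fifths of the disinterested managers present (16 − 3 = 13).
3/5 of 13 = 7.80, rounded up to 8.

8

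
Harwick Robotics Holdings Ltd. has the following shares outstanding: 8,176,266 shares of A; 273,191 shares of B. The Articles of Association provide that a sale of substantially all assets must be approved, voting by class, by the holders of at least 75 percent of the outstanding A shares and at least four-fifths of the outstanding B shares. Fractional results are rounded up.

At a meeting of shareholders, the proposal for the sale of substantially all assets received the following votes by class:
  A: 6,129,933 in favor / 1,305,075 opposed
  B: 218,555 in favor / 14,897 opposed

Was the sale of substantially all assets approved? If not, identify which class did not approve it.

Not approved — the A shares did not give the required vote.

A: 3/4 of 8176266 = 6132199.50, rounded up to 6132200; 6,132,200 required, 6,129,933 in favor — not approved.
B: 4/5 of 273191 = 218552.80, rounded up to 218553; 218,553 required, 218,555 in favor — approved.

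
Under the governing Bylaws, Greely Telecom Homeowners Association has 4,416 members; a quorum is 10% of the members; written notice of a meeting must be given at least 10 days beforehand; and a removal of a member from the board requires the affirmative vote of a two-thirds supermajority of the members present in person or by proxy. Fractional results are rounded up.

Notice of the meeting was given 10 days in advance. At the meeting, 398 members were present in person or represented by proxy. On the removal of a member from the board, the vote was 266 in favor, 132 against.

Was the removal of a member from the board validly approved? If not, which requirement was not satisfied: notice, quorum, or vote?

Invalid — quorum requirement not satisfied.

Notice: 10 days given; 10 required. Satisfied.
Quorum: 10% of 4,416 = 441.60, rounded up to 442; 398 present. Not satisfied.
Vote: requires two-thirds of those present (398); 2/3 of 398 = 265.33, rounded up to 266, so 266 needed; 266 in favor. Satisfied.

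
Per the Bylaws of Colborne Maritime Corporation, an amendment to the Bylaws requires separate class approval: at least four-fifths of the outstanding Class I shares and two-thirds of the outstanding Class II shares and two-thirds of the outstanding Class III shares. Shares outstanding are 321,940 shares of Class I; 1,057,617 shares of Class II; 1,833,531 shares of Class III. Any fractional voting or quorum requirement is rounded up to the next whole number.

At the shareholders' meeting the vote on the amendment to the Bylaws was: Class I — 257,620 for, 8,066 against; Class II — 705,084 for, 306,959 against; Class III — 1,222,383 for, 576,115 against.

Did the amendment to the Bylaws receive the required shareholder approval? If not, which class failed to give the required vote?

Class I: 4/5 of 321940 = 257552; 257,552 required, 257,620 in favor — approved.
Class II: 2/3 of 1057617 = 705078; 705,078 required, 705,084 in favor — approved.
Class III: 2/3 of 1833531 = 1222354; 1,222,354 required, 1,222,383 in favor — approved.

Approved — every class gave the required vote.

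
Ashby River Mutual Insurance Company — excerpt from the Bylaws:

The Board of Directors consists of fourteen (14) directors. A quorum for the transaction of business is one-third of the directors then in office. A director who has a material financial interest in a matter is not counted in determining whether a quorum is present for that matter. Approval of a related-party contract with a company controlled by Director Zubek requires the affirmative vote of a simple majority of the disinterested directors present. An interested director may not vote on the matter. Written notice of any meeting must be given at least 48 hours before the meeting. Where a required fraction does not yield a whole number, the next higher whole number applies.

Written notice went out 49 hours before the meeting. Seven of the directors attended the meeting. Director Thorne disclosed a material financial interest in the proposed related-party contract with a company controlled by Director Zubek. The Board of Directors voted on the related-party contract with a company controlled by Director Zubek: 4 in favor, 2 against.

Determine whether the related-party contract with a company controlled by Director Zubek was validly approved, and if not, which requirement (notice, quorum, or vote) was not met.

Valid — all requirements satisfied.

Notice: 49 hours given; 48 required (49 ≥ 48). Satisfied.
Quorum: 7 present, but the 1 interested director does not count, leaving 6. Quorum is 5. Satisfied.
Vote: the related-party contract with a company controlled by Director Zubek requires a majority of the disinterested directors present (7 − 1 = 6). A majority of 6 is 4, so 4 affirmative votes are needed; 4 voted in favor. Satisfied.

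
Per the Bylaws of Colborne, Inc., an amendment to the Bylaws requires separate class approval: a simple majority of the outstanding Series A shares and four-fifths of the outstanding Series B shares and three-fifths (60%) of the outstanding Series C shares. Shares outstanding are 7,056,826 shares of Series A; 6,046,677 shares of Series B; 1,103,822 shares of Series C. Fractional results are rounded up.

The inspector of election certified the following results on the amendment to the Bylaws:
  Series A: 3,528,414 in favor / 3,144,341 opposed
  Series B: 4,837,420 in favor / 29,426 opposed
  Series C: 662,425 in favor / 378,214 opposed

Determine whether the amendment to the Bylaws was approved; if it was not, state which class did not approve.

Approved — every class gave the required vote.

Series A: a majority of 7056826 is 3528414; 3,528,414 required, 3,528,414 in favor — approved.
Series B: 4/5 of 6046677 = 4837341.60, rounded up to 4837342; 4,837,342 required, 4,837,420 in favor — approved.
Series C: 3/5 of 1103822 = 662293.20, rounded up to 662294; 662,294 required, 662,425 in favor — approved.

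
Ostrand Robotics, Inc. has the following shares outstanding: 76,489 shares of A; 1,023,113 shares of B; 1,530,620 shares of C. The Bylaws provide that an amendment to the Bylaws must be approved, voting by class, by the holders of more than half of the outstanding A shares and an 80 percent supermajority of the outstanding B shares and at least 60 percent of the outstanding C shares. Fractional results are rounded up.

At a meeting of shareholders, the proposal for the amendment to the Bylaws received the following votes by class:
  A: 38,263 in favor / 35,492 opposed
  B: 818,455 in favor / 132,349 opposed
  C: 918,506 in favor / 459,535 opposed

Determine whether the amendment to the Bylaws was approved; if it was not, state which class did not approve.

Not approved — the B shares did not give the required vote.

A: a majority of 76489 is 38245; 38,245 required, 38,263 in favor — approved.
B: 4/5 of 1023113 = 818490.40, rounded up to 818491; 818,491 required, 818,455 in favor — not approved.
C: 3/5 of 1530620 = 918372; 918,372 required, 918,506 in favor — approved.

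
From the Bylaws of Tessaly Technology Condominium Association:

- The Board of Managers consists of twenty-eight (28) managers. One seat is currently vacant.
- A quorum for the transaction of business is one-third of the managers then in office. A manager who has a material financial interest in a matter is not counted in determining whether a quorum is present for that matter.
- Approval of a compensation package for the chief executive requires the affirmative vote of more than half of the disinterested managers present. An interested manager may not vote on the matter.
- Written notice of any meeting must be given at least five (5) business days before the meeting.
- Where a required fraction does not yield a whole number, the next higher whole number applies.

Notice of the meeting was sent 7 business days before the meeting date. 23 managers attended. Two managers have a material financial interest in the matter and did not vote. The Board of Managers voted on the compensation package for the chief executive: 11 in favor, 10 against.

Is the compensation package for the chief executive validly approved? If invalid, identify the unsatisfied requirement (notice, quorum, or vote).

Notice: 7 business days given; 5 required (7 ≥ 5). Satisfied.
Quorum: 23 present, but the 2 interested managers do not count, leaving 21. Quorum is 9. Satisfied.
Vote: the compensation package for the chief executive requires a majority of the disinterested managers present (23 − 2 = 21). A majority of 21 is 11, so 11 affirmative votes are needed; 11 voted in favor. Satisfied.

Valid — all requirements satisfied.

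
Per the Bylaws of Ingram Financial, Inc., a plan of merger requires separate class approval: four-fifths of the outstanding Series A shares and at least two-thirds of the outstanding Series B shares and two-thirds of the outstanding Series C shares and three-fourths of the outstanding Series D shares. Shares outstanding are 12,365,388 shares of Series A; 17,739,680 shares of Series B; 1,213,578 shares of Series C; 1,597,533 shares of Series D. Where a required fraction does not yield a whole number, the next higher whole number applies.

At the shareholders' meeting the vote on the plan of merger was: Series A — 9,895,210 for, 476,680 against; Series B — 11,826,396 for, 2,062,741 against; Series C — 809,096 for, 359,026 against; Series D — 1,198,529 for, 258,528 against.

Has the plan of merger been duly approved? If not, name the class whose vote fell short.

Series A: 4/5 of 12365388 = 9892310.40, rounded up to 9892311; 9,892,311 required, 9,895,210 in favor — approved.
Series B: 2/3 of 17739680 = 11826453.33, rounded up to 11826454; 11,826,454 required, 11,826,396 in favor — not approved.
Series C: 2/3 of 1213578 = 809052; 809,052 required, 809,096 in favor — approved.
Series D: 3/4 of 1597533 = 1198149.75, rounded up to 1198150; 1,198,150 required, 1,198,529 in favor — approved.

Not approved — the Series B shares did not give the required vote.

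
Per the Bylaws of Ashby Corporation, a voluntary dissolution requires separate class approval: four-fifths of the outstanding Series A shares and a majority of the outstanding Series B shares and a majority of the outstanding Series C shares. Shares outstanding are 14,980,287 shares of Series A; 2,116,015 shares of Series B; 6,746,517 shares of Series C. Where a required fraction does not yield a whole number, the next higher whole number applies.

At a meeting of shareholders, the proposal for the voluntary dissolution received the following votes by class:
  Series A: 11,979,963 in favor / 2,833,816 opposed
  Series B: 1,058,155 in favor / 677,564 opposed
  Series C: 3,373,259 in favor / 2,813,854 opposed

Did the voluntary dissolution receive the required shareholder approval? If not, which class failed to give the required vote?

Series A: 4/5 of 14980287 = 11984229.60, rounded up to 11984230; 11,984,230 required, 11,979,963 in favor — not approved.
Series B: a majority of 2116015 is 1058008; 1,058,008 required, 1,058,155 in favor — approved.
Series C: a majority of 6746517 is 3373259; 3,373,259 required, 3,373,259 in favor — approved.

Not approved — the Series A shares did not give the required vote.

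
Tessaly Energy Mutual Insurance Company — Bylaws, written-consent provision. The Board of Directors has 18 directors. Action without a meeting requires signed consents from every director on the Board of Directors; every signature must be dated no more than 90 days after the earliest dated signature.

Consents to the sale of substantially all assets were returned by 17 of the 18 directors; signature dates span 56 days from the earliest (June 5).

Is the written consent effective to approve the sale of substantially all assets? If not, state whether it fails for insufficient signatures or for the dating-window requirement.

Not effective — insufficient signatures.

Signatures required: every one of 18 — unanimous means all 18, so 18 needed; 17 signed. Insufficient.
Dating window: the latest signature is 56 days after the earliest; the limit is 90 days. Within the window.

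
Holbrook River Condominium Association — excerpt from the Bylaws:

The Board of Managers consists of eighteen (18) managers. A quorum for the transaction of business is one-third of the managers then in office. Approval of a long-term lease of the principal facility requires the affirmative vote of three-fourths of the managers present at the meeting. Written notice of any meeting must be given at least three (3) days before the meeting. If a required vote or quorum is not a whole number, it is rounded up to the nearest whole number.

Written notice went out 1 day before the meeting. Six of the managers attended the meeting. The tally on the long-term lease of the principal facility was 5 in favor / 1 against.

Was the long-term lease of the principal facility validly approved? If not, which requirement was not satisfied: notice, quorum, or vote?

Notice: 1 day given; 3 required (1 < 3). Not satisfied.
Quorum: 6 present; quorum is 6. Satisfied.
Vote: the long-term lease of the principal facility requires three-fourths of the managers present (6). 3/4 of 6 = 4.50, rounded up to 5, so 5 affirmative votes are needed; 5 voted in favor. Satisfied.

Invalid — notice requirement not satisfied.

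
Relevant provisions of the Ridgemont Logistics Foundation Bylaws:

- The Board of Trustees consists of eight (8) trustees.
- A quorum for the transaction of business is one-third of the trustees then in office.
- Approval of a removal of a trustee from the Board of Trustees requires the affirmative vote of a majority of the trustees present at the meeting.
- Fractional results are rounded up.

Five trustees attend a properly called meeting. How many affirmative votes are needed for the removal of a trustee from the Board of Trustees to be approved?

3

The removal of a trustee from the Board of Trustees requires a majority of the trustees present (5).
A majority of 5 is 3.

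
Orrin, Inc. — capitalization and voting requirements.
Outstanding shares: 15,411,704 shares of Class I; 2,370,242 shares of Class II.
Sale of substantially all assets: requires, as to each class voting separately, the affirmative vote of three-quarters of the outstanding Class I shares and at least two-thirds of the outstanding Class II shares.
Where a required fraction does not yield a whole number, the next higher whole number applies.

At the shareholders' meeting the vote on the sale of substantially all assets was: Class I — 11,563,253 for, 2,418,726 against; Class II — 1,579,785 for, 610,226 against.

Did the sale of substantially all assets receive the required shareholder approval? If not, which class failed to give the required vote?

Not approved — the Class II shares did not give the required vote.

Class I: 3/4 of 15411704 = 11558778; 11,558,778 required, 11,563,253 in favor — approved.
Class II: 2/3 of 2370242 = 1580161.33, rounded up to 1580162; 1,580,162 required, 1,579,785 in favor — not approved.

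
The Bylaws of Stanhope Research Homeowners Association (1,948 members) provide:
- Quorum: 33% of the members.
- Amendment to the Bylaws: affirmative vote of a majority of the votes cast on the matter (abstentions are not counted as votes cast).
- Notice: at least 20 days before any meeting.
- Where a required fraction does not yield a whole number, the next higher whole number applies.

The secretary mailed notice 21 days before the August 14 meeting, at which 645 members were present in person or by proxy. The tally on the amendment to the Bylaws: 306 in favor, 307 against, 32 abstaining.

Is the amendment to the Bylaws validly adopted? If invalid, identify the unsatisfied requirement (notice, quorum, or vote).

Notice: 21 days given; 20 required. Satisfied.
Quorum: 33% of 1,948 = 642.84, rounded up to 643; 645 present. Satisfied.
Vote: requires a majority of the votes cast (645 − 32 abstaining = 613); a majority of 613 is 307, so 307 needed; 306 in favor. Not satisfied.

Invalid — vote requirement not satisfied.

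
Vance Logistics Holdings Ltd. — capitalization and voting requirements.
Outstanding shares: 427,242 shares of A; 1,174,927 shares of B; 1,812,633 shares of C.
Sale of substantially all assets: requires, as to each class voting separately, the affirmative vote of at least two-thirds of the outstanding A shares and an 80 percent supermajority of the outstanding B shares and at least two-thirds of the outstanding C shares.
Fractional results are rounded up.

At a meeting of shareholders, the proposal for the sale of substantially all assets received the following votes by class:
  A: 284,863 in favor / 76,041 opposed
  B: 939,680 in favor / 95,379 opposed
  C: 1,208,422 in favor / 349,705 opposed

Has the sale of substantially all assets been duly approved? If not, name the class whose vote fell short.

A: 2/3 of 427242 = 284828; 284,828 required, 284,863 in favor — approved.
B: 4/5 of 1174927 = 939941.60, rounded up to 939942; 939,942 required, 939,680 in favor — not approved.
C: 2/3 of 1812633 = 1208422; 1,208,422 required, 1,208,422 in favor — approved.

Not approved — the B shares did not give the required vote.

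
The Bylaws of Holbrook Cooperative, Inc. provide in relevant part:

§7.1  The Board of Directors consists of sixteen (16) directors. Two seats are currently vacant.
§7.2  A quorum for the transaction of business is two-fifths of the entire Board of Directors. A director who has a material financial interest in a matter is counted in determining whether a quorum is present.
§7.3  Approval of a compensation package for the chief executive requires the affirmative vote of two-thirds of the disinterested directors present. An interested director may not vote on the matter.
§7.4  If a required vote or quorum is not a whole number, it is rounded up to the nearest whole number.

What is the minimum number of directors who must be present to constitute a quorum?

7

2/5 of 16 = 6.40, rounded up to 7.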